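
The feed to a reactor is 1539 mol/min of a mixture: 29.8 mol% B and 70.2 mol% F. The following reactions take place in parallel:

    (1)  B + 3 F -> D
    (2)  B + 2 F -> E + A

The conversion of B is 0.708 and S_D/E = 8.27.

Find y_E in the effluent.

0.0552

Conversion of B: B consumed = 0.708 × 458.6 = 324.7 mol/min = 1ξ₁ + 1ξ₂.
Selectivity: 1ξ₁ / (1ξ₂) = 8.27 → ξ₁ = 8.27 ξ₂.
Substitute: (1·8.27 + 1) ξ₂ = 324.7 → ξ₂ = 35.03 mol/min, ξ₁ = 289.7 mol/min.
Outlet amounts (n = n₀ + Σ ν·ξ):
  B: 458.6 − 1(289.7) − 1(35.03) = 133.9
  F: 1080 − 3(289.7) − 2(35.03) = 141.3
  D: 0 + 1(289.7) = 289.7
  E: 0 + 1(35.03) = 35.03
  A: 0 + 1(35.03) = 35.03
Total out = 634.9 mol/min; y_E = 35.03 / 634.9 = 0.05517.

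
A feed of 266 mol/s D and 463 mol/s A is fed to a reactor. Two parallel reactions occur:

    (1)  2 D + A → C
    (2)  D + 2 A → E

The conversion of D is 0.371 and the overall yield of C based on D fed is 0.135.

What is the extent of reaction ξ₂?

Yield of C: 1ξ₁ / 266 = 0.135 → ξ₁ = 35.91 mol/s.
Conversion of D: 2ξ₁ + 1ξ₂ = 0.371 × 266 = 98.69 → ξ₂ = 26.87 mol/s.
Outlet amounts (n = n₀ + Σ ν·ξ):
  D: 266 − 2(35.91) − 1(26.87) = 167.3
  A: 463 − 1(35.91) − 2(26.87) = 373.4
  C: 0 + 1(35.91) = 35.91
  E: 0 + 1(26.87) = 26.87

ξ₂ = 26.9 mol/s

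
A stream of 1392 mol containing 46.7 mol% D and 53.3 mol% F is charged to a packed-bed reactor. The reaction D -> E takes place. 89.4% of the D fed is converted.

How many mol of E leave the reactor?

581 mol

D reacted = 0.894 × 650.1 = 581.2 mol; ν_D = −1, so ξ = 581.2/1 = 581.2 mol.
Outlet amounts (n = n₀ + ν ξ):
  D: 650.1 − 1(581.2) = 68.91
  E: 0 + 1(581.2) = 581.2
  F: 741.9 (inert)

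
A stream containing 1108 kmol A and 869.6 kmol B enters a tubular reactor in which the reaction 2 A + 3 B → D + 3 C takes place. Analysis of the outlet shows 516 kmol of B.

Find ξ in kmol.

ξ = 118 kmol

For B: n = n₀ − 3ξ → 516 = 869.6 − 3ξ, giving ξ = 117.9 kmol.
Outlet amounts (n = n₀ + ν ξ):
  A: 1108 − 2(117.9) = 872.3
  B: 869.6 − 3(117.9) = 516
  D: 0 + 1(117.9) = 117.9
  C: 0 + 3(117.9) = 353.6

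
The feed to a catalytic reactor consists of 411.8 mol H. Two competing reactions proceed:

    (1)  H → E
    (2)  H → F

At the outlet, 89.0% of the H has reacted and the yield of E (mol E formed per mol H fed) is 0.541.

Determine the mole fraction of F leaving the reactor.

0.349

Yield of E: 1ξ₁ / 411.8 = 0.541 → ξ₁ = 222.8 mol.
Conversion of H: 1ξ₁ + 1ξ₂ = 0.89 × 411.8 = 366.5 → ξ₂ = 143.7 mol.
Outlet amounts (n = n₀ + Σ ν·ξ):
  H: 411.8 − 1(222.8) − 1(143.7) = 45.3
  E: 0 + 1(222.8) = 222.8
  F: 0 + 1(143.7) = 143.7
Total out = 411.8 mol; y_F = 143.7 / 411.8 = 0.349.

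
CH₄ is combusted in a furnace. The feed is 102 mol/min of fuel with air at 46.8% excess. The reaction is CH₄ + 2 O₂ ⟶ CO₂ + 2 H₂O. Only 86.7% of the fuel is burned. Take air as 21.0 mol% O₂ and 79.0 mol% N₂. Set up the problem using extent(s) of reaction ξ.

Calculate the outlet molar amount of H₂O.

Stoichiometric O₂ = 2 × 102 = 204 mol/min; O₂ fed = 204 × 1.468 = 299.5 mol/min.
N₂ fed = 299.5 × 79/21 = 1127 mol/min.
Fuel reacted = 0.867 × 102 → ξ = 88.43 mol/min.
Outlet (n = n₀ + ν ξ):
  CH₄: 102 − 1(88.43) = 13.57
  O₂: 299.5 − 2(88.43) = 122.6
  N₂: 1127 (inert)
  CO₂: 0 + 1(88.43) = 88.43
  H₂O: 0 + 2(88.43) = 176.9

177 mol/min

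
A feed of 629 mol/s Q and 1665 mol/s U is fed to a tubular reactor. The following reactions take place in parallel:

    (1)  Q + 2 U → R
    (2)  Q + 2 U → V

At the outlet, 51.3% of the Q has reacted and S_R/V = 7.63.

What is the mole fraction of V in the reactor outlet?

Conversion of Q: Q consumed = 0.513 × 629 = 322.7 mol/s = 1ξ₁ + 1ξ₂.
Selectivity: 1ξ₁ / (1ξ₂) = 7.63 → ξ₁ = 7.63 ξ₂.
Substitute: (1·7.63 + 1) ξ₂ = 322.7 → ξ₂ = 37.39 mol/s, ξ₁ = 285.3 mol/s.
Outlet amounts (n = n₀ + Σ ν·ξ):
  Q: 629 − 1(285.3) − 1(37.39) = 306.3
  U: 1665 − 2(285.3) − 2(37.39) = 1020
  R: 0 + 1(285.3) = 285.3
  V: 0 + 1(37.39) = 37.39
Total out = 1649 mol/s; y_V = 37.39 / 1649 = 0.02268.

0.0227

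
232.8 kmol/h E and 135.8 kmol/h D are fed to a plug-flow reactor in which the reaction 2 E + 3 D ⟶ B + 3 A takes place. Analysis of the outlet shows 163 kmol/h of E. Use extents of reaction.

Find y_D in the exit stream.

0.0932

For E: n = n₀ − 2ξ → 163 = 232.8 − 2ξ, giving ξ = 34.9 kmol/h.
Outlet amounts (n = n₀ + ν ξ):
  E: 232.8 − 2(34.9) = 163
  D: 135.8 − 3(34.9) = 31.1
  B: 0 + 1(34.9) = 34.9
  A: 0 + 3(34.9) = 104.7
Total out = 333.7 kmol/h; y_D = 31.1 / 333.7 = 0.0932.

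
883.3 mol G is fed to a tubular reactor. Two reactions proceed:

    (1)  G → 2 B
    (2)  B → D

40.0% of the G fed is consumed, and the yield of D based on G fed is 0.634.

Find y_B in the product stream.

Conversion of G: G consumed = 1ξ₁ = 0.4 × 883.3 → ξ₁ = 353.3 mol.
Yield of D: 1ξ₂ / 883.3 = 0.634 → ξ₂ = 560 mol.
Outlet amounts (n = n₀ + Σ ν·ξ):
  G: 883.3 − 1(353.3) = 530
  B: 0 + 2(353.3) − 1(560) = 146.6
  D: 0 + 1(560) = 560
Total out = 1237 mol; y_B = 146.6 / 1237 = 0.1186.

0.119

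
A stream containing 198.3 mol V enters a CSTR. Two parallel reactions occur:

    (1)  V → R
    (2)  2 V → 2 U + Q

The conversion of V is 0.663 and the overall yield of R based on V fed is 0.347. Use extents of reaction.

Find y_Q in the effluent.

0.136

Yield of R: 1ξ₁ / 198.3 = 0.347 → ξ₁ = 68.81 mol.
Conversion of V: 1ξ₁ + 2ξ₂ = 0.663 × 198.3 = 131.5 → ξ₂ = 31.33 mol.
Outlet amounts (n = n₀ + Σ ν·ξ):
  V: 198.3 − 1(68.81) − 2(31.33) = 66.83
  R: 0 + 1(68.81) = 68.81
  U: 0 + 2(31.33) = 62.66
  Q: 0 + 1(31.33) = 31.33
Total out = 229.6 mol; y_Q = 31.33 / 229.6 = 0.1364.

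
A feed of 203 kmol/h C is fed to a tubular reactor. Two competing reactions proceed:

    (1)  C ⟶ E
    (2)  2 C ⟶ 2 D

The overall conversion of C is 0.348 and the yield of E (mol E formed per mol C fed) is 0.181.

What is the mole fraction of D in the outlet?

Yield of E: 1ξ₁ / 203 = 0.181 → ξ₁ = 36.74 kmol/h.
Conversion of C: 1ξ₁ + 2ξ₂ = 0.348 × 203 = 70.64 → ξ₂ = 16.95 kmol/h.
Outlet amounts (n = n₀ + Σ ν·ξ):
  C: 203 − 1(36.74) − 2(16.95) = 132.4
  E: 0 + 1(36.74) = 36.74
  D: 0 + 2(16.95) = 33.9
Total out = 203 kmol/h; y_D = 33.9 / 203 = 0.167.

0.167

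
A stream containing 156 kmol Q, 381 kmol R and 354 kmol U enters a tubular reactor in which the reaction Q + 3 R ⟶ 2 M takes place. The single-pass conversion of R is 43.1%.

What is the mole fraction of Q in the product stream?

R reacted = 0.431 × 381 = 164.2 kmol; ν_R = −3, so ξ = 164.2/3 = 54.74 kmol.
Outlet amounts (n = n₀ + ν ξ):
  Q: 156 − 1(54.74) = 101.3
  R: 381 − 3(54.74) = 216.8
  M: 0 + 2(54.74) = 109.5
  U: 354 (inert)
Total out = 781.5 kmol; y_Q = 101.3 / 781.5 = 0.1296.

0.13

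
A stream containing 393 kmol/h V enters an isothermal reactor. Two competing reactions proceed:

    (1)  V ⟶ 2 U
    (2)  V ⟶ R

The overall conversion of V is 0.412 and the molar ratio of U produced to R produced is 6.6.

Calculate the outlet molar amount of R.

Conversion of V: V consumed = 0.412 × 393 = 161.9 kmol/h = 1ξ₁ + 1ξ₂.
Selectivity: 2ξ₁ / (1ξ₂) = 6.6 → ξ₁ = 3.3 ξ₂.
Substitute: (1·3.3 + 1) ξ₂ = 161.9 → ξ₂ = 37.65 kmol/h, ξ₁ = 124.3 kmol/h.
Outlet amounts (n = n₀ + Σ ν·ξ):
  V: 393 − 1(124.3) − 1(37.65) = 231.1
  U: 0 + 2(124.3) = 248.5
  R: 0 + 1(37.65) = 37.65

37.7 kmol/h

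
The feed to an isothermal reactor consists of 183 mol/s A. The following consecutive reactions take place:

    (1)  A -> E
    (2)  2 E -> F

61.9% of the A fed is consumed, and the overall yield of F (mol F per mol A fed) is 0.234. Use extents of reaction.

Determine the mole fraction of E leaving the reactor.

0.197

Conversion of A: A consumed = 1ξ₁ = 0.619 × 183 → ξ₁ = 113.3 mol/s.
Yield of F: 1ξ₂ / 183 = 0.234 → ξ₂ = 42.82 mol/s.
Outlet amounts (n = n₀ + Σ ν·ξ):
  A: 183 − 1(113.3) = 69.72
  E: 0 + 1(113.3) − 2(42.82) = 27.63
  F: 0 + 1(42.82) = 42.82
Total out = 140.2 mol/s; y_E = 27.63 / 140.2 = 0.1971.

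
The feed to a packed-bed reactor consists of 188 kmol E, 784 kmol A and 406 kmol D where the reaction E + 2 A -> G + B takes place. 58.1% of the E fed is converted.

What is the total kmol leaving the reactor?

E reacted = 0.581 × 188 = 109.2 kmol; ν_E = −1, so ξ = 109.2/1 = 109.2 kmol.
Outlet amounts (n = n₀ + ν ξ):
  E: 188 − 1(109.2) = 78.77
  A: 784 − 2(109.2) = 565.5
  G: 0 + 1(109.2) = 109.2
  B: 0 + 1(109.2) = 109.2
  D: 406 (inert)
Total out = 78.77 + 565.5 + 109.2 + 109.2 + 406 = 1269 kmol.

1270 kmol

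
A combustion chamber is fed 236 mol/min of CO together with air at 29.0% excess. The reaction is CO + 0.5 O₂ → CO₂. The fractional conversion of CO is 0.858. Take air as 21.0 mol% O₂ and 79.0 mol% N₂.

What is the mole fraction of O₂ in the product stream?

0.0593

Stoichiometric O₂ = 0.5 × 236 = 118 mol/min; O₂ fed = 118 × 1.290 = 152.2 mol/min.
N₂ fed = 152.2 × 79/21 = 572.6 mol/min.
Fuel reacted = 0.858 × 236 → ξ = 202.5 mol/min.
Outlet (n = n₀ + ν ξ):
  CO: 236 − 1(202.5) = 33.51
  O₂: 152.2 − 0.5(202.5) = 50.98
  N₂: 572.6 (inert)
  CO₂: 0 + 1(202.5) = 202.5
Total out = 859.6 mol/min; y_O₂ = 50.98 / 859.6 = 0.0593.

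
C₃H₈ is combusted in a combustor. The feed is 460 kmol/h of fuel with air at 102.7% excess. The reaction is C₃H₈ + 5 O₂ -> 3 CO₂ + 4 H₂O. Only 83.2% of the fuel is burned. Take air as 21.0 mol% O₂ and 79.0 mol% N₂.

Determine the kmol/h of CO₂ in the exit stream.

1150 kmol/h

Stoichiometric O₂ = 5 × 460 = 2300 kmol/h; O₂ fed = 2300 × 2.027 = 4662 kmol/h.
N₂ fed = 4662 × 79/21 = 17540 kmol/h.
Fuel reacted = 0.832 × 460 → ξ = 382.7 kmol/h.
Outlet (n = n₀ + ν ξ):
  C₃H₈: 460 − 1(382.7) = 77.28
  O₂: 4662 − 5(382.7) = 2749
  N₂: 17540 (inert)
  CO₂: 0 + 3(382.7) = 1148
  H₂O: 0 + 4(382.7) = 1531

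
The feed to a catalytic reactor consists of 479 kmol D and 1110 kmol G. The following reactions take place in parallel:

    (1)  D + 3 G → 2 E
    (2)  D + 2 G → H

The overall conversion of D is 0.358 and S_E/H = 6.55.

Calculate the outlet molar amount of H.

40.1 kmol

Conversion of D: D consumed = 0.358 × 479 = 171.5 kmol = 1ξ₁ + 1ξ₂.
Selectivity: 2ξ₁ / (1ξ₂) = 6.55 → ξ₁ = 3.275 ξ₂.
Substitute: (1·3.275 + 1) ξ₂ = 171.5 → ξ₂ = 40.11 kmol, ξ₁ = 131.4 kmol.
Outlet amounts (n = n₀ + Σ ν·ξ):
  D: 479 − 1(131.4) − 1(40.11) = 307.5
  G: 1110 − 3(131.4) − 2(40.11) = 635.7
  E: 0 + 2(131.4) = 262.7
  H: 0 + 1(40.11) = 40.11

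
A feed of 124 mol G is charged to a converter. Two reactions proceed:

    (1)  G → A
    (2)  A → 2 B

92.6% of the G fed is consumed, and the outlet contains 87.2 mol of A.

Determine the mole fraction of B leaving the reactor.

Conversion of G: G consumed = 1ξ₁ = 0.926 × 124 → ξ₁ = 114.8 mol.
A balance: n_A = 0 + 1ξ₁ − 1ξ₂ = 87.2 → ξ₂ = (1·114.8 − 87.2)/1 = 27.62 mol.
Outlet amounts (n = n₀ + Σ ν·ξ):
  G: 124 − 1(114.8) = 9.176
  A: 0 + 1(114.8) − 1(27.62) = 87.2
  B: 0 + 2(27.62) = 55.25
Total out = 151.6 mol; y_B = 55.25 / 151.6 = 0.3644.

0.364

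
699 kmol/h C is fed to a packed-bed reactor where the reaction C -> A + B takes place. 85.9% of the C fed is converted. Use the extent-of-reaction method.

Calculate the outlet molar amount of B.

600 kmol/h

C reacted = 0.859 × 699 = 600.4 kmol/h; ν_C = −1, so ξ = 600.4/1 = 600.4 kmol/h.
Outlet amounts (n = n₀ + ν ξ):
  C: 699 − 1(600.4) = 98.56
  A: 0 + 1(600.4) = 600.4
  B: 0 + 1(600.4) = 600.4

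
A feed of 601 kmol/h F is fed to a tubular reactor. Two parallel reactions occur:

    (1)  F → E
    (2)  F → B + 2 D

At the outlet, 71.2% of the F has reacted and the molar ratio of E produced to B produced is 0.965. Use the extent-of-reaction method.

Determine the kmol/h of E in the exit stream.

210 kmol/h

Conversion of F: F consumed = 0.712 × 601 = 427.9 kmol/h = 1ξ₁ + 1ξ₂.
Selectivity: 1ξ₁ / (1ξ₂) = 0.965 → ξ₁ = 0.965 ξ₂.
Substitute: (1·0.965 + 1) ξ₂ = 427.9 → ξ₂ = 217.8 kmol/h, ξ₁ = 210.1 kmol/h.
Outlet amounts (n = n₀ + Σ ν·ξ):
  F: 601 − 1(210.1) − 1(217.8) = 173.1
  E: 0 + 1(210.1) = 210.1
  B: 0 + 1(217.8) = 217.8
  D: 0 + 2(217.8) = 435.5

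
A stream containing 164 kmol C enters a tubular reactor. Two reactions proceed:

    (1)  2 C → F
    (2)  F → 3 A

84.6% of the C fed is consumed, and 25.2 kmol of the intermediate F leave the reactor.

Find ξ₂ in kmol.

ξ₂ = 44.2 kmol

Conversion of C: C consumed = 2ξ₁ = 0.846 × 164 → ξ₁ = 69.37 kmol.
F balance: n_F = 0 + 1ξ₁ − 1ξ₂ = 25.2 → ξ₂ = (1·69.37 − 25.2)/1 = 44.17 kmol.
Outlet amounts (n = n₀ + Σ ν·ξ):
  C: 164 − 2(69.37) = 25.26
  F: 0 + 1(69.37) − 1(44.17) = 25.2
  A: 0 + 3(44.17) = 132.5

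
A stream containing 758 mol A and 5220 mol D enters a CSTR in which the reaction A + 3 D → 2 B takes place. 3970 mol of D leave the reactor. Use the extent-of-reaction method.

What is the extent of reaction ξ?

For D: n = n₀ − 3ξ → 3970 = 5220 − 3ξ, giving ξ = 416.7 mol.
Outlet amounts (n = n₀ + ν ξ):
  A: 758 − 1(416.7) = 341.3
  D: 5220 − 3(416.7) = 3970
  B: 0 + 2(416.7) = 833.3

ξ = 417 mol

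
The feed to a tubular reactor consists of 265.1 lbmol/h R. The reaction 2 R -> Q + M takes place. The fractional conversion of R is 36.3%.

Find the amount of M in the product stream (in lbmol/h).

48.1 lbmol/h

R reacted = 0.363 × 265.1 = 96.23 lbmol/h; ν_R = −2, so ξ = 96.23/2 = 48.12 lbmol/h.
Outlet amounts (n = n₀ + ν ξ):
  R: 265.1 − 2(48.12) = 168.9
  Q: 0 + 1(48.12) = 48.12
  M: 0 + 1(48.12) = 48.12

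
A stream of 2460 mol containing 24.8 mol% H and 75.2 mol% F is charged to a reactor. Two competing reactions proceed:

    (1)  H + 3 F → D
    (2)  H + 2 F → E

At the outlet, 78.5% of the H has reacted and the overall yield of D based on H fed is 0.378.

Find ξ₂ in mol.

Yield of D: 1ξ₁ / 610.1 = 0.378 → ξ₁ = 230.6 mol.
Conversion of H: 1ξ₁ + 1ξ₂ = 0.785 × 610.1 = 478.9 → ξ₂ = 248.3 mol.
Outlet amounts (n = n₀ + Σ ν·ξ):
  H: 610.1 − 1(230.6) − 1(248.3) = 131.2
  F: 1850 − 3(230.6) − 2(248.3) = 661.5
  D: 0 + 1(230.6) = 230.6
  E: 0 + 1(248.3) = 248.3

ξ₂ = 248 mol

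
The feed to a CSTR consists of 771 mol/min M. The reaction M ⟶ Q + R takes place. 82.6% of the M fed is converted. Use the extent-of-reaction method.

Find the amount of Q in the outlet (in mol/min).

M reacted = 0.826 × 771 = 636.8 mol/min; ν_M = −1, so ξ = 636.8/1 = 636.8 mol/min.
Outlet amounts (n = n₀ + ν ξ):
  M: 771 − 1(636.8) = 134.2
  Q: 0 + 1(636.8) = 636.8
  R: 0 + 1(636.8) = 636.8

637 mol/min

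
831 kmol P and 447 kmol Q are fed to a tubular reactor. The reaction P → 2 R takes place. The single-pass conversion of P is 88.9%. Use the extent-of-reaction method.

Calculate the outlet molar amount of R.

P reacted = 0.889 × 831 = 738.8 kmol; ν_P = −1, so ξ = 738.8/1 = 738.8 kmol.
Outlet amounts (n = n₀ + ν ξ):
  P: 831 − 1(738.8) = 92.24
  R: 0 + 2(738.8) = 1478
  Q: 447 (inert)

1480 kmol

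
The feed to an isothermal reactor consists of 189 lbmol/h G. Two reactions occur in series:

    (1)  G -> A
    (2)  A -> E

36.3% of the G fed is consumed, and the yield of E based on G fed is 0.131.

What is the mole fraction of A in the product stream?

Conversion of G: G consumed = 1ξ₁ = 0.363 × 189 → ξ₁ = 68.61 lbmol/h.
Yield of E: 1ξ₂ / 189 = 0.131 → ξ₂ = 24.76 lbmol/h.
Outlet amounts (n = n₀ + Σ ν·ξ):
  G: 189 − 1(68.61) = 120.4
  A: 0 + 1(68.61) − 1(24.76) = 43.85
  E: 0 + 1(24.76) = 24.76
Total out = 189 lbmol/h; y_A = 43.85 / 189 = 0.232.

0.232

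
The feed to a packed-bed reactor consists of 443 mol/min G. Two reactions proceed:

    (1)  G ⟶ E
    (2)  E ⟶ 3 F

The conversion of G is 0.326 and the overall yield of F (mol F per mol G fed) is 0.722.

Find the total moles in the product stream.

656 mol/min

Conversion of G: G consumed = 1ξ₁ = 0.326 × 443 → ξ₁ = 144.4 mol/min.
Yield of F: 3ξ₂ / 443 = 0.722 → ξ₂ = 106.6 mol/min.
Outlet amounts (n = n₀ + Σ ν·ξ):
  G: 443 − 1(144.4) = 298.6
  E: 0 + 1(144.4) − 1(106.6) = 37.8
  F: 0 + 3(106.6) = 319.8
Total out = 298.6 + 37.8 + 319.8 = 656.2 mol/min.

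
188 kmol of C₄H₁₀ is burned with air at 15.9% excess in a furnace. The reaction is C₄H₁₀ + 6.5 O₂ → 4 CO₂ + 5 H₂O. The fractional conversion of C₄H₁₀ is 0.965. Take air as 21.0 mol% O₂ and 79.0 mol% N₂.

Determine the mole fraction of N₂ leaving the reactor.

0.74

Stoichiometric O₂ = 6.5 × 188 = 1222 kmol; O₂ fed = 1222 × 1.159 = 1416 kmol.
N₂ fed = 1416 × 79/21 = 5328 kmol.
Fuel reacted = 0.965 × 188 → ξ = 181.4 kmol.
Outlet (n = n₀ + ν ξ):
  C₄H₁₀: 188 − 1(181.4) = 6.58
  O₂: 1416 − 6.5(181.4) = 237.1
  N₂: 5328 (inert)
  CO₂: 0 + 4(181.4) = 725.7
  H₂O: 0 + 5(181.4) = 907.1
Total out = 7204 kmol; y_N₂ = 5328 / 7204 = 0.7395.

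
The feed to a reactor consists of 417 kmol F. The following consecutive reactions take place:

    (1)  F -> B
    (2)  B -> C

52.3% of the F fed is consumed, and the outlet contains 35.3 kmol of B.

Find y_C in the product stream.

0.438

Conversion of F: F consumed = 1ξ₁ = 0.523 × 417 → ξ₁ = 218.1 kmol.
B balance: n_B = 0 + 1ξ₁ − 1ξ₂ = 35.3 → ξ₂ = (1·218.1 − 35.3)/1 = 182.8 kmol.
Outlet amounts (n = n₀ + Σ ν·ξ):
  F: 417 − 1(218.1) = 198.9
  B: 0 + 1(218.1) − 1(182.8) = 35.3
  C: 0 + 1(182.8) = 182.8
Total out = 417 kmol; y_C = 182.8 / 417 = 0.4383.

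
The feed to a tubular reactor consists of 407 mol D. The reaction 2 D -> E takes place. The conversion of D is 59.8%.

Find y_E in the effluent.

0.427

D reacted = 0.598 × 407 = 243.4 mol; ν_D = −2, so ξ = 243.4/2 = 121.7 mol.
Outlet amounts (n = n₀ + ν ξ):
  D: 407 − 2(121.7) = 163.6
  E: 0 + 1(121.7) = 121.7
Total out = 285.3 mol; y_E = 121.7 / 285.3 = 0.4265.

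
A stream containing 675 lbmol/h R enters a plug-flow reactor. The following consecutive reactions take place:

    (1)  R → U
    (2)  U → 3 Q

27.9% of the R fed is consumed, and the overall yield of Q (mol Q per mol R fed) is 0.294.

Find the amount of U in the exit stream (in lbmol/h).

122 lbmol/h

Conversion of R: R consumed = 1ξ₁ = 0.279 × 675 → ξ₁ = 188.3 lbmol/h.
Yield of Q: 3ξ₂ / 675 = 0.294 → ξ₂ = 66.15 lbmol/h.
Outlet amounts (n = n₀ + Σ ν·ξ):
  R: 675 − 1(188.3) = 486.7
  U: 0 + 1(188.3) − 1(66.15) = 122.2
  Q: 0 + 3(66.15) = 198.4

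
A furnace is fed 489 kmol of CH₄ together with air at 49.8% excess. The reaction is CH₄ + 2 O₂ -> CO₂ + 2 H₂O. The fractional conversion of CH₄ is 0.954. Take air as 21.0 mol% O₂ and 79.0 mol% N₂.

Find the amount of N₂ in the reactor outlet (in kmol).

5510 kmol

Stoichiometric O₂ = 2 × 489 = 978 kmol; O₂ fed = 978 × 1.498 = 1465 kmol.
N₂ fed = 1465 × 79/21 = 5511 kmol.
Fuel reacted = 0.954 × 489 → ξ = 466.5 kmol.
Outlet (n = n₀ + ν ξ):
  CH₄: 489 − 1(466.5) = 22.49
  O₂: 1465 − 2(466.5) = 532
  N₂: 5511 (inert)
  CO₂: 0 + 1(466.5) = 466.5
  H₂O: 0 + 2(466.5) = 933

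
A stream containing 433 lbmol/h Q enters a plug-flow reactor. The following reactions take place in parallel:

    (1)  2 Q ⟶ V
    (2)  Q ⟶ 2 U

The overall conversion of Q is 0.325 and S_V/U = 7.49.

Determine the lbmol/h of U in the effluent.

9.09 lbmol/h

Conversion of Q: Q consumed = 0.325 × 433 = 140.7 lbmol/h = 2ξ₁ + 1ξ₂.
Selectivity: 1ξ₁ / (2ξ₂) = 7.49 → ξ₁ = 14.98 ξ₂.
Substitute: (2·14.98 + 1) ξ₂ = 140.7 → ξ₂ = 4.545 lbmol/h, ξ₁ = 68.09 lbmol/h.
Outlet amounts (n = n₀ + Σ ν·ξ):
  Q: 433 − 2(68.09) − 1(4.545) = 292.3
  V: 0 + 1(68.09) = 68.09
  U: 0 + 2(4.545) = 9.091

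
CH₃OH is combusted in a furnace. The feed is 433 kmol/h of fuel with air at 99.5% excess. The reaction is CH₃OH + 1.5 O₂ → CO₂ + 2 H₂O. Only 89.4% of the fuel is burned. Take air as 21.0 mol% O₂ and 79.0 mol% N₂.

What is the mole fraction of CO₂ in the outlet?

Stoichiometric O₂ = 1.5 × 433 = 649.5 kmol/h; O₂ fed = 649.5 × 1.995 = 1296 kmol/h.
N₂ fed = 1296 × 79/21 = 4874 kmol/h.
Fuel reacted = 0.894 × 433 → ξ = 387.1 kmol/h.
Outlet (n = n₀ + ν ξ):
  CH₃OH: 433 − 1(387.1) = 45.9
  O₂: 1296 − 1.5(387.1) = 715.1
  N₂: 4874 (inert)
  CO₂: 0 + 1(387.1) = 387.1
  H₂O: 0 + 2(387.1) = 774.2
Total out = 6797 kmol/h; y_CO₂ = 387.1 / 6797 = 0.05695.

0.057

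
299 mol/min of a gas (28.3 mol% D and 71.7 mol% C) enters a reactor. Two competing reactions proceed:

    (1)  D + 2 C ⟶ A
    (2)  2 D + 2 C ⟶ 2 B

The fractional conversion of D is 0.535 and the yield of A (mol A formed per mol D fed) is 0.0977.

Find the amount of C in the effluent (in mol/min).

161 mol/min

Yield of A: 1ξ₁ / 84.62 = 0.0977 → ξ₁ = 8.267 mol/min.
Conversion of D: 1ξ₁ + 2ξ₂ = 0.535 × 84.62 = 45.27 → ξ₂ = 18.5 mol/min.
Outlet amounts (n = n₀ + Σ ν·ξ):
  D: 84.62 − 1(8.267) − 2(18.5) = 39.35
  C: 214.4 − 2(8.267) − 2(18.5) = 160.8
  A: 0 + 1(8.267) = 8.267
  B: 0 + 2(18.5) = 37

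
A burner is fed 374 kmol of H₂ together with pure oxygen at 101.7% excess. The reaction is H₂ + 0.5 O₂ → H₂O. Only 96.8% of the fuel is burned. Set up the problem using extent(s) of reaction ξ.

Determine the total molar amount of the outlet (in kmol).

570 kmol

Stoichiometric O₂ = 0.5 × 374 = 187 kmol; O₂ fed = 187 × 2.017 = 377.2 kmol.
Fuel reacted = 0.968 × 374 → ξ = 362 kmol.
Outlet (n = n₀ + ν ξ):
  H₂: 374 − 1(362) = 11.97
  O₂: 377.2 − 0.5(362) = 196.2
  H₂O: 0 + 1(362) = 362
Total out = 11.97 + 196.2 + 362 = 570.2 kmol.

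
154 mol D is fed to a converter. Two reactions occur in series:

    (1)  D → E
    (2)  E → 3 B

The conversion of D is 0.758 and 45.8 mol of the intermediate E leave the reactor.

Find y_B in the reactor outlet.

Conversion of D: D consumed = 1ξ₁ = 0.758 × 154 → ξ₁ = 116.7 mol.
E balance: n_E = 0 + 1ξ₁ − 1ξ₂ = 45.8 → ξ₂ = (1·116.7 − 45.8)/1 = 70.93 mol.
Outlet amounts (n = n₀ + Σ ν·ξ):
  D: 154 − 1(116.7) = 37.27
  E: 0 + 1(116.7) − 1(70.93) = 45.8
  B: 0 + 3(70.93) = 212.8
Total out = 295.9 mol; y_B = 212.8 / 295.9 = 0.7192.

0.719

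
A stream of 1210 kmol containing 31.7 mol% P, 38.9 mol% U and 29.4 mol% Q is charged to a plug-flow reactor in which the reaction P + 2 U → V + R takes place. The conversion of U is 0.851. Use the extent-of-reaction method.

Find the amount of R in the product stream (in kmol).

200 kmol

U reacted = 0.851 × 470.7 = 400.6 kmol; ν_U = −2, so ξ = 400.6/2 = 200.3 kmol.
Outlet amounts (n = n₀ + ν ξ):
  P: 383.6 − 1(200.3) = 183.3
  U: 470.7 − 2(200.3) = 70.13
  V: 0 + 1(200.3) = 200.3
  R: 0 + 1(200.3) = 200.3
  Q: 355.7 (inert)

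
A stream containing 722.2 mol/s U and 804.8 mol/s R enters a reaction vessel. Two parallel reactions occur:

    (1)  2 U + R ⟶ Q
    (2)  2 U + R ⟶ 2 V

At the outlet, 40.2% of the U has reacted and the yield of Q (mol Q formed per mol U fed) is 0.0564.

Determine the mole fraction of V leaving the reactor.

Yield of Q: 1ξ₁ / 722.2 = 0.0564 → ξ₁ = 40.73 mol/s.
Conversion of U: 2ξ₁ + 2ξ₂ = 0.402 × 722.2 = 290.3 → ξ₂ = 104.4 mol/s.
Outlet amounts (n = n₀ + Σ ν·ξ):
  U: 722.2 − 2(40.73) − 2(104.4) = 431.9
  R: 804.8 − 1(40.73) − 1(104.4) = 659.6
  Q: 0 + 1(40.73) = 40.73
  V: 0 + 2(104.4) = 208.9
Total out = 1341 mol/s; y_V = 208.9 / 1341 = 0.1557.

0.156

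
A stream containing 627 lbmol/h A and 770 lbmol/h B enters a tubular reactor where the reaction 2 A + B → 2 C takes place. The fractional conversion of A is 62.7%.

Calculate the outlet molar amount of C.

A reacted = 0.627 × 627 = 393.1 lbmol/h; ν_A = −2, so ξ = 393.1/2 = 196.6 lbmol/h.
Outlet amounts (n = n₀ + ν ξ):
  A: 627 − 2(196.6) = 233.9
  B: 770 − 1(196.6) = 573.4
  C: 0 + 2(196.6) = 393.1

393 lbmol/h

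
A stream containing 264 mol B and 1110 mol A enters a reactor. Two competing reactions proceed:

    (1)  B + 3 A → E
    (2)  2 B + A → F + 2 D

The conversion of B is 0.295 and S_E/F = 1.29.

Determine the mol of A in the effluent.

995 mol

Conversion of B: B consumed = 0.295 × 264 = 77.88 mol = 1ξ₁ + 2ξ₂.
Selectivity: 1ξ₁ / (1ξ₂) = 1.29 → ξ₁ = 1.29 ξ₂.
Substitute: (1·1.29 + 2) ξ₂ = 77.88 → ξ₂ = 23.67 mol, ξ₁ = 30.54 mol.
Outlet amounts (n = n₀ + Σ ν·ξ):
  B: 264 − 1(30.54) − 2(23.67) = 186.1
  A: 1110 − 3(30.54) − 1(23.67) = 994.7
  E: 0 + 1(30.54) = 30.54
  F: 0 + 1(23.67) = 23.67
  D: 0 + 2(23.67) = 47.34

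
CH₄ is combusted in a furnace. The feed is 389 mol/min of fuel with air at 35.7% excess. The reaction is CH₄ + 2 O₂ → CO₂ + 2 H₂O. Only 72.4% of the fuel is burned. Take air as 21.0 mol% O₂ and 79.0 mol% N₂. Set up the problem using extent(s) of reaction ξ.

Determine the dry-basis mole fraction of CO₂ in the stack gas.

Stoichiometric O₂ = 2 × 389 = 778 mol/min; O₂ fed = 778 × 1.357 = 1056 mol/min.
N₂ fed = 1056 × 79/21 = 3972 mol/min.
Fuel reacted = 0.724 × 389 → ξ = 281.6 mol/min.
Outlet (n = n₀ + ν ξ):
  CH₄: 389 − 1(281.6) = 107.4
  O₂: 1056 − 2(281.6) = 492.5
  N₂: 3972 (inert)
  CO₂: 0 + 1(281.6) = 281.6
  H₂O: 0 + 2(281.6) = 563.3
Dry total = 4853 mol/min; y_CO₂ (dry) = 281.6 / 4853 = 0.05803.

0.058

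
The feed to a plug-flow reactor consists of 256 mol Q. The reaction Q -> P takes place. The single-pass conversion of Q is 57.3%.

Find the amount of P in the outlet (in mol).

Q reacted = 0.573 × 256 = 146.7 mol; ν_Q = −1, so ξ = 146.7/1 = 146.7 mol.
Outlet amounts (n = n₀ + ν ξ):
  Q: 256 − 1(146.7) = 109.3
  P: 0 + 1(146.7) = 146.7

147 mol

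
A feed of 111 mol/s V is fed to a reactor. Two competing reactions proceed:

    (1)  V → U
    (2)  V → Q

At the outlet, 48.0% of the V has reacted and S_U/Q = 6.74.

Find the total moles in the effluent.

111 mol/s

Conversion of V: V consumed = 0.48 × 111 = 53.28 mol/s = 1ξ₁ + 1ξ₂.
Selectivity: 1ξ₁ / (1ξ₂) = 6.74 → ξ₁ = 6.74 ξ₂.
Substitute: (1·6.74 + 1) ξ₂ = 53.28 → ξ₂ = 6.884 mol/s, ξ₁ = 46.4 mol/s.
Outlet amounts (n = n₀ + Σ ν·ξ):
  V: 111 − 1(46.4) − 1(6.884) = 57.72
  U: 0 + 1(46.4) = 46.4
  Q: 0 + 1(6.884) = 6.884
Total out = 57.72 + 46.4 + 6.884 = 111 mol/s.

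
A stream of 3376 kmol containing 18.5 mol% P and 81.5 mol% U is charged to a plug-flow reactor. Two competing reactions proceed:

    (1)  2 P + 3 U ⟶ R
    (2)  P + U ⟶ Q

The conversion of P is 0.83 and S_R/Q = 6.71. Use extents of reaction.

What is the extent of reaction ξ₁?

ξ₁ = 241 kmol

Conversion of P: P consumed = 0.83 × 624.6 = 518.4 kmol = 2ξ₁ + 1ξ₂.
Selectivity: 1ξ₁ / (1ξ₂) = 6.71 → ξ₁ = 6.71 ξ₂.
Substitute: (2·6.71 + 1) ξ₂ = 518.4 → ξ₂ = 35.95 kmol, ξ₁ = 241.2 kmol.
Outlet amounts (n = n₀ + Σ ν·ξ):
  P: 624.6 − 2(241.2) − 1(35.95) = 106.2
  U: 2751 − 3(241.2) − 1(35.95) = 1992
  R: 0 + 1(241.2) = 241.2
  Q: 0 + 1(35.95) = 35.95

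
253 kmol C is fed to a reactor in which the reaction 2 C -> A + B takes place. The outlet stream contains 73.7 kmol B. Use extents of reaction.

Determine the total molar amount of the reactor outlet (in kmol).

For B: n = n₀ + 1ξ → 73.7 = 0 + 1ξ, giving ξ = 73.7 kmol.
Outlet amounts (n = n₀ + ν ξ):
  C: 253 − 2(73.7) = 105.6
  A: 0 + 1(73.7) = 73.7
  B: 0 + 1(73.7) = 73.7
Total out = 105.6 + 73.7 + 73.7 = 253 kmol.

253 kmol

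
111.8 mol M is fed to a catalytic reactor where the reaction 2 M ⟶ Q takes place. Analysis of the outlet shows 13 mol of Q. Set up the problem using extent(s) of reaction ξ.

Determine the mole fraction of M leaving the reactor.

0.868

For Q: n = n₀ + 1ξ → 13 = 0 + 1ξ, giving ξ = 13 mol.
Outlet amounts (n = n₀ + ν ξ):
  M: 111.8 − 2(13) = 85.8
  Q: 0 + 1(13) = 13
Total out = 98.8 mol; y_M = 85.8 / 98.8 = 0.8684.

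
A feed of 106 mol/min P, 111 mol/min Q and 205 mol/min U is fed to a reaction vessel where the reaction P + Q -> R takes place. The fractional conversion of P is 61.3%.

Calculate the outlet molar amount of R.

65 mol/min

P reacted = 0.613 × 106 = 64.98 mol/min; ν_P = −1, so ξ = 64.98/1 = 64.98 mol/min.
Outlet amounts (n = n₀ + ν ξ):
  P: 106 − 1(64.98) = 41.02
  Q: 111 − 1(64.98) = 46.02
  R: 0 + 1(64.98) = 64.98
  U: 205 (inert)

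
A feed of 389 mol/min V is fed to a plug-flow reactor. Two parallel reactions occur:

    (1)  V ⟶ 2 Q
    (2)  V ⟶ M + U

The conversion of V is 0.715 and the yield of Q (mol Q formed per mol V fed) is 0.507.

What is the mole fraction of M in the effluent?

Yield of Q: 2ξ₁ / 389 = 0.507 → ξ₁ = 98.61 mol/min.
Conversion of V: 1ξ₁ + 1ξ₂ = 0.715 × 389 = 278.1 → ξ₂ = 179.5 mol/min.
Outlet amounts (n = n₀ + Σ ν·ξ):
  V: 389 − 1(98.61) − 1(179.5) = 110.9
  Q: 0 + 2(98.61) = 197.2
  M: 0 + 1(179.5) = 179.5
  U: 0 + 1(179.5) = 179.5
Total out = 667.1 mol/min; y_M = 179.5 / 667.1 = 0.2691.

0.269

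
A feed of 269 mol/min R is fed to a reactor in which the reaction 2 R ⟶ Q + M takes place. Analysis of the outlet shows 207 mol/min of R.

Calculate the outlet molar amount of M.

31 mol/min

For R: n = n₀ − 2ξ → 207 = 269 − 2ξ, giving ξ = 31 mol/min.
Outlet amounts (n = n₀ + ν ξ):
  R: 269 − 2(31) = 207
  Q: 0 + 1(31) = 31
  M: 0 + 1(31) = 31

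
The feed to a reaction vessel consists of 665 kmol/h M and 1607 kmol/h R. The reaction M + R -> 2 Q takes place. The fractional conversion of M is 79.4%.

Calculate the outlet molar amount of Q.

1060 kmol/h

M reacted = 0.794 × 665 = 528 kmol/h; ν_M = −1, so ξ = 528/1 = 528 kmol/h.
Outlet amounts (n = n₀ + ν ξ):
  M: 665 − 1(528) = 137
  R: 1607 − 1(528) = 1079
  Q: 0 + 2(528) = 1056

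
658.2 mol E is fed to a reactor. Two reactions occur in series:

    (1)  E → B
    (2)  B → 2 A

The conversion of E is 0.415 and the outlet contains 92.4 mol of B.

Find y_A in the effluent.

Conversion of E: E consumed = 1ξ₁ = 0.415 × 658.2 → ξ₁ = 273.2 mol.
B balance: n_B = 0 + 1ξ₁ − 1ξ₂ = 92.4 → ξ₂ = (1·273.2 − 92.4)/1 = 180.8 mol.
Outlet amounts (n = n₀ + Σ ν·ξ):
  E: 658.2 − 1(273.2) = 385
  B: 0 + 1(273.2) − 1(180.8) = 92.4
  A: 0 + 2(180.8) = 361.5
Total out = 839 mol; y_A = 361.5 / 839 = 0.4309.

0.431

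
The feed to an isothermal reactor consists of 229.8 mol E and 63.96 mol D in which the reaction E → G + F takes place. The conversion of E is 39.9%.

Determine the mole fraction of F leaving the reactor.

0.238

E reacted = 0.399 × 229.8 = 91.69 mol; ν_E = −1, so ξ = 91.69/1 = 91.69 mol.
Outlet amounts (n = n₀ + ν ξ):
  E: 229.8 − 1(91.69) = 138.1
  G: 0 + 1(91.69) = 91.69
  F: 0 + 1(91.69) = 91.69
  D: 63.96 (inert)
Total out = 385.5 mol; y_F = 91.69 / 385.5 = 0.2379.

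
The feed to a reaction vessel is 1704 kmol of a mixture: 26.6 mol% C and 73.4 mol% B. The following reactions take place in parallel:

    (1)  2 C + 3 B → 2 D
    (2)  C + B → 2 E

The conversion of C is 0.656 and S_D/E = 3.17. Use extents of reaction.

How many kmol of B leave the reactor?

Conversion of C: C consumed = 0.656 × 453.3 = 297.3 kmol = 2ξ₁ + 1ξ₂.
Selectivity: 2ξ₁ / (2ξ₂) = 3.17 → ξ₁ = 3.17 ξ₂.
Substitute: (2·3.17 + 1) ξ₂ = 297.3 → ξ₂ = 40.51 kmol, ξ₁ = 128.4 kmol.
Outlet amounts (n = n₀ + Σ ν·ξ):
  C: 453.3 − 2(128.4) − 1(40.51) = 155.9
  B: 1251 − 3(128.4) − 1(40.51) = 825
  D: 0 + 2(128.4) = 256.8
  E: 0 + 2(40.51) = 81.02

825 kmol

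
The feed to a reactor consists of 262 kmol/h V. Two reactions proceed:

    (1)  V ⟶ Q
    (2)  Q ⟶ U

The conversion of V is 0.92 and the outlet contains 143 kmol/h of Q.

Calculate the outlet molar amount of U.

Conversion of V: V consumed = 1ξ₁ = 0.92 × 262 → ξ₁ = 241 kmol/h.
Q balance: n_Q = 0 + 1ξ₁ − 1ξ₂ = 143 → ξ₂ = (1·241 − 143)/1 = 98.04 kmol/h.
Outlet amounts (n = n₀ + Σ ν·ξ):
  V: 262 − 1(241) = 20.96
  Q: 0 + 1(241) − 1(98.04) = 143
  U: 0 + 1(98.04) = 98.04

98 kmol/h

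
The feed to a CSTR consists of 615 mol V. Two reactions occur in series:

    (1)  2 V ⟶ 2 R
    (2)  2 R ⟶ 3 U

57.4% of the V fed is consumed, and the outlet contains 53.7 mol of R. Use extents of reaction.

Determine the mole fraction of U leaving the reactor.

Conversion of V: V consumed = 2ξ₁ = 0.574 × 615 → ξ₁ = 176.5 mol.
R balance: n_R = 0 + 2ξ₁ − 2ξ₂ = 53.7 → ξ₂ = (2·176.5 − 53.7)/2 = 149.7 mol.
Outlet amounts (n = n₀ + Σ ν·ξ):
  V: 615 − 2(176.5) = 262
  R: 0 + 2(176.5) − 2(149.7) = 53.7
  U: 0 + 3(149.7) = 449
Total out = 764.7 mol; y_U = 449 / 764.7 = 0.5871.

0.587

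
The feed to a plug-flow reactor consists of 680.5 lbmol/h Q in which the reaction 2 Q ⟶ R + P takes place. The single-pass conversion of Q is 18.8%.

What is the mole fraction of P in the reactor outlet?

Q reacted = 0.188 × 680.5 = 127.9 lbmol/h; ν_Q = −2, so ξ = 127.9/2 = 63.97 lbmol/h.
Outlet amounts (n = n₀ + ν ξ):
  Q: 680.5 − 2(63.97) = 552.6
  R: 0 + 1(63.97) = 63.97
  P: 0 + 1(63.97) = 63.97
Total out = 680.5 lbmol/h; y_P = 63.97 / 680.5 = 0.094.

0.094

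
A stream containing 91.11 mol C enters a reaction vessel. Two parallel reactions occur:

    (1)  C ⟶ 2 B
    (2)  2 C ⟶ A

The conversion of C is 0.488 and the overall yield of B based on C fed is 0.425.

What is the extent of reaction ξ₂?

Yield of B: 2ξ₁ / 91.11 = 0.425 → ξ₁ = 19.36 mol.
Conversion of C: 1ξ₁ + 2ξ₂ = 0.488 × 91.11 = 44.46 → ξ₂ = 12.55 mol.
Outlet amounts (n = n₀ + Σ ν·ξ):
  C: 91.11 − 1(19.36) − 2(12.55) = 46.65
  B: 0 + 2(19.36) = 38.72
  A: 0 + 1(12.55) = 12.55

ξ₂ = 12.6 mol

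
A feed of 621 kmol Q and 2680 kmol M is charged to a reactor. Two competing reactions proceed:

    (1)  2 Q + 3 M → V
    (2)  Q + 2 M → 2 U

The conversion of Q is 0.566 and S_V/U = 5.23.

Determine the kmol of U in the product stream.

32.1 kmol

Conversion of Q: Q consumed = 0.566 × 621 = 351.5 kmol = 2ξ₁ + 1ξ₂.
Selectivity: 1ξ₁ / (2ξ₂) = 5.23 → ξ₁ = 10.46 ξ₂.
Substitute: (2·10.46 + 1) ξ₂ = 351.5 → ξ₂ = 16.03 kmol, ξ₁ = 167.7 kmol.
Outlet amounts (n = n₀ + Σ ν·ξ):
  Q: 621 − 2(167.7) − 1(16.03) = 269.5
  M: 2680 − 3(167.7) − 2(16.03) = 2145
  V: 0 + 1(167.7) = 167.7
  U: 0 + 2(16.03) = 32.07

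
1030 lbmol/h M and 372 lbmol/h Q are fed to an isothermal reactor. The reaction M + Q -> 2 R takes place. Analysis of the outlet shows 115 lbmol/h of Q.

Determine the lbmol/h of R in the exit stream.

For Q: n = n₀ − 1ξ → 115 = 372 − 1ξ, giving ξ = 257 lbmol/h.
Outlet amounts (n = n₀ + ν ξ):
  M: 1030 − 1(257) = 773
  Q: 372 − 1(257) = 115
  R: 0 + 2(257) = 514

514 lbmol/h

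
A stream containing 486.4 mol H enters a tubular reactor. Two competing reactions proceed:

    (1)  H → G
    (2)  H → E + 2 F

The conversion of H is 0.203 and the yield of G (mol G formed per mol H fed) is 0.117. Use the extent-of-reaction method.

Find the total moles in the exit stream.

570 mol

Yield of G: 1ξ₁ / 486.4 = 0.117 → ξ₁ = 56.91 mol.
Conversion of H: 1ξ₁ + 1ξ₂ = 0.203 × 486.4 = 98.74 → ξ₂ = 41.83 mol.
Outlet amounts (n = n₀ + Σ ν·ξ):
  H: 486.4 − 1(56.91) − 1(41.83) = 387.7
  G: 0 + 1(56.91) = 56.91
  E: 0 + 1(41.83) = 41.83
  F: 0 + 2(41.83) = 83.66
Total out = 387.7 + 56.91 + 41.83 + 83.66 = 570.1 mol.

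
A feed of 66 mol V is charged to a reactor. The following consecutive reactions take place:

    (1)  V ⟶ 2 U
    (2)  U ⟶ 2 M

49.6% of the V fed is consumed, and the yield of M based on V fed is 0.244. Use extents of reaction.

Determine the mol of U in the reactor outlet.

Conversion of V: V consumed = 1ξ₁ = 0.496 × 66 → ξ₁ = 32.74 mol.
Yield of M: 2ξ₂ / 66 = 0.244 → ξ₂ = 8.052 mol.
Outlet amounts (n = n₀ + Σ ν·ξ):
  V: 66 − 1(32.74) = 33.26
  U: 0 + 2(32.74) − 1(8.052) = 57.42
  M: 0 + 2(8.052) = 16.1

57.4 mol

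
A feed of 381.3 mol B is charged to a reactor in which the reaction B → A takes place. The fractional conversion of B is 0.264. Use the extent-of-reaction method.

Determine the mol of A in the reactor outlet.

B reacted = 0.264 × 381.3 = 100.7 mol; ν_B = −1, so ξ = 100.7/1 = 100.7 mol.
Outlet amounts (n = n₀ + ν ξ):
  B: 381.3 − 1(100.7) = 280.6
  A: 0 + 1(100.7) = 100.7

101 mol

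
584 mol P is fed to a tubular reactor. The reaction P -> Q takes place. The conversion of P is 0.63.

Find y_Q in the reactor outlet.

0.63

P reacted = 0.63 × 584 = 367.9 mol; ν_P = −1, so ξ = 367.9/1 = 367.9 mol.
Outlet amounts (n = n₀ + ν ξ):
  P: 584 − 1(367.9) = 216.1
  Q: 0 + 1(367.9) = 367.9
Total out = 584 mol; y_Q = 367.9 / 584 = 0.63.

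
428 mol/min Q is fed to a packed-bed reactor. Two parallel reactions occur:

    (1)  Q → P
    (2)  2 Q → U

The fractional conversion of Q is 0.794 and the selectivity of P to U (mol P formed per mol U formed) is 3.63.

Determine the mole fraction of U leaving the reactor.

0.164

Conversion of Q: Q consumed = 0.794 × 428 = 339.8 mol/min = 1ξ₁ + 2ξ₂.
Selectivity: 1ξ₁ / (1ξ₂) = 3.63 → ξ₁ = 3.63 ξ₂.
Substitute: (1·3.63 + 2) ξ₂ = 339.8 → ξ₂ = 60.36 mol/min, ξ₁ = 219.1 mol/min.
Outlet amounts (n = n₀ + Σ ν·ξ):
  Q: 428 − 1(219.1) − 2(60.36) = 88.17
  P: 0 + 1(219.1) = 219.1
  U: 0 + 1(60.36) = 60.36
Total out = 367.6 mol/min; y_U = 60.36 / 367.6 = 0.1642.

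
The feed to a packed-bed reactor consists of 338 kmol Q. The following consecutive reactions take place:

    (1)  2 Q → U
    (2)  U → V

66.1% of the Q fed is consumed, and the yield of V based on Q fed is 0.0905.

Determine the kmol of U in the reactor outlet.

Conversion of Q: Q consumed = 2ξ₁ = 0.661 × 338 → ξ₁ = 111.7 kmol.
Yield of V: 1ξ₂ / 338 = 0.0905 → ξ₂ = 30.59 kmol.
Outlet amounts (n = n₀ + Σ ν·ξ):
  Q: 338 − 2(111.7) = 114.6
  U: 0 + 1(111.7) − 1(30.59) = 81.12
  V: 0 + 1(30.59) = 30.59

81.1 kmol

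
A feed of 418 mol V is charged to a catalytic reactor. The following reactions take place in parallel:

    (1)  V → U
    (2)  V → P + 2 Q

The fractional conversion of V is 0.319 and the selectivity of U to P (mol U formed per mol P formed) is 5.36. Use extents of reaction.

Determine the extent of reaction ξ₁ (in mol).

Conversion of V: V consumed = 0.319 × 418 = 133.3 mol = 1ξ₁ + 1ξ₂.
Selectivity: 1ξ₁ / (1ξ₂) = 5.36 → ξ₁ = 5.36 ξ₂.
Substitute: (1·5.36 + 1) ξ₂ = 133.3 → ξ₂ = 20.97 mol, ξ₁ = 112.4 mol.
Outlet amounts (n = n₀ + Σ ν·ξ):
  V: 418 − 1(112.4) − 1(20.97) = 284.7
  U: 0 + 1(112.4) = 112.4
  P: 0 + 1(20.97) = 20.97
  Q: 0 + 2(20.97) = 41.93

ξ₁ = 112 mol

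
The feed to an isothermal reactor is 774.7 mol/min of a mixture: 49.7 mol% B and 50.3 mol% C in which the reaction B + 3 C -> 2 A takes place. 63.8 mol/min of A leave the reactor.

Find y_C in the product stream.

0.414

For A: n = n₀ + 2ξ → 63.8 = 0 + 2ξ, giving ξ = 31.9 mol/min.
Outlet amounts (n = n₀ + ν ξ):
  B: 385 − 1(31.9) = 353.1
  C: 389.7 − 3(31.9) = 294
  A: 0 + 2(31.9) = 63.8
Total out = 710.9 mol/min; y_C = 294 / 710.9 = 0.4135.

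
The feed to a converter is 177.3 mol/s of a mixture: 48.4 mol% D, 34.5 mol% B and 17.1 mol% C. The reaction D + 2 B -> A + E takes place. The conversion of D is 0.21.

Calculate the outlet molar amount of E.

18 mol/s

D reacted = 0.21 × 85.81 = 18.02 mol/s; ν_D = −1, so ξ = 18.02/1 = 18.02 mol/s.
Outlet amounts (n = n₀ + ν ξ):
  D: 85.81 − 1(18.02) = 67.79
  B: 61.17 − 2(18.02) = 25.13
  A: 0 + 1(18.02) = 18.02
  E: 0 + 1(18.02) = 18.02
  C: 30.32 (inert)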